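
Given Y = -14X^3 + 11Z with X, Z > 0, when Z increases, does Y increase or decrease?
Y increases

Taking the partial derivative:
∂Y/∂Z = 11

∂Y/∂Z = 11 > 0 (assuming positive values)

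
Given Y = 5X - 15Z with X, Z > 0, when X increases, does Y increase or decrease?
Y increases

Taking the partial derivative:
∂Y/∂X = 5

∂Y/∂X = 5 > 0 (assuming positive values)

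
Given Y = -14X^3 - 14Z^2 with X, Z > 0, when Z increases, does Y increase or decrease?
Y decreases

Taking the partial derivative:
∂Y/∂Z = -28Z

∂Y/∂Z = -28Z < 0 (assuming positive values)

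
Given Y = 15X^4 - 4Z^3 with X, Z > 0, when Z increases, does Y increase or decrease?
Y decreases

Taking the partial derivative:
∂Y/∂Z = -12Z^2

∂Y/∂Z = -12Z^2 < 0 (assuming positive values)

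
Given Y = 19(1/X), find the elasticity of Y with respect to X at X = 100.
Elasticity = -1

Elasticity = (dY/dX) · (X/Y)

dY/dX = -19/X²
At X = 100: dY/dX = -19/10000, Y = 19/100

Elasticity = (-19/10000) · (100 / (19/100)) = -1

Interpretation: for a small percentage change in X, the percentage change in Y is approximately -1.00 times as large.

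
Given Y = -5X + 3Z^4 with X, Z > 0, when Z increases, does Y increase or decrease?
Y increases

Taking the partial derivative:
∂Y/∂Z = 12Z^3

∂Y/∂Z = 12Z^3 > 0 (assuming positive values)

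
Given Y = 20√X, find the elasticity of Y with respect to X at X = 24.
Elasticity = 1/2

Elasticity = (dY/dX) · (X/Y)

dY/dX = 10/√X
At X = 24: dY/dX = 5·√6/6, Y = 40·√6

Elasticity = (5·√6/6) · (24 / (40·√6)) = 1/2

Interpretation: for a small percentage change in X, the percentage change in Y is approximately 0.50 times as large.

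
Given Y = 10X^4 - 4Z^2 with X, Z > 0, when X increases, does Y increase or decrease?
Y increases

Taking the partial derivative:
∂Y/∂X = 40X^3

∂Y/∂X = 40X^3 > 0 (assuming positive values)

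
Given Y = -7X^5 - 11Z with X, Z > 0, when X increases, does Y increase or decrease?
Y decreases

Taking the partial derivative:
∂Y/∂X = -35X^4

∂Y/∂X = -35X^4 < 0 (assuming positive values)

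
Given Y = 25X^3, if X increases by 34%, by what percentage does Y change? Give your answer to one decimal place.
140.6%

For Y = 25X^3:
If X → X(1 + 0.34)
Then Y → Y · (1 + 0.34)^3
     ≈ Y · 2.4061

Percentage change = ((1 + 0.34)^3 − 1) × 100% ≈ 140.6%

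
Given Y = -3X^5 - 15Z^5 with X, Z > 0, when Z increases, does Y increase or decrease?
Y decreases

Taking the partial derivative:
∂Y/∂Z = -75Z^4

∂Y/∂Z = -75Z^4 < 0 (assuming positive values)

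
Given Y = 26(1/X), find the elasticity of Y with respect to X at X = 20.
Elasticity = -1

Elasticity = (dY/dX) · (X/Y)

dY/dX = -26/X²
At X = 20: dY/dX = -13/200, Y = 13/10

Elasticity = (-13/200) · (20 / (13/10)) = -1

Interpretation: for a small percentage change in X, the percentage change in Y is approximately -1.00 times as large.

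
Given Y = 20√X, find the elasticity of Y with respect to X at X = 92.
Elasticity = 1/2

Elasticity = (dY/dX) · (X/Y)

dY/dX = 10/√X
At X = 92: dY/dX = 5·√23/23, Y = 40·√23

Elasticity = (5·√23/23) · (92 / (40·√23)) = 1/2

Interpretation: for a small percentage change in X, the percentage change in Y is approximately 0.50 times as large.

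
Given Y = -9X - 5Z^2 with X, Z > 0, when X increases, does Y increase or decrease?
Y decreases

Taking the partial derivative:
∂Y/∂X = -9

∂Y/∂X = -9 < 0 (assuming positive values)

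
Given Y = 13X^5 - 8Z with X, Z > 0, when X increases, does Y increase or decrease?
Y increases

Taking the partial derivative:
∂Y/∂X = 65X^4

∂Y/∂X = 65X^4 > 0 (assuming positive values)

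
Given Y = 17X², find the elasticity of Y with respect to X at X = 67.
Elasticity = 2

Elasticity = (dY/dX) · (X/Y)

dY/dX = 34·X
At X = 67: dY/dX = 2278, Y = 76313

Elasticity = 2278 · (67 / 76313) = 2

Interpretation: for a small percentage change in X, the percentage change in Y is approximately 2.00 times as large.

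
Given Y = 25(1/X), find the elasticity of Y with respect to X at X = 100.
Elasticity = -1

Elasticity = (dY/dX) · (X/Y)

dY/dX = -25/X²
At X = 100: dY/dX = -1/400, Y = 1/4

Elasticity = (-1/400) · (100 / (1/4)) = -1

Interpretation: for a small percentage change in X, the percentage change in Y is approximately -1.00 times as large.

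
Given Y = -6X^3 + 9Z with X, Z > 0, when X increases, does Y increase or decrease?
Y decreases

Taking the partial derivative:
∂Y/∂X = -18X^2

∂Y/∂X = -18X^2 < 0 (assuming positive values)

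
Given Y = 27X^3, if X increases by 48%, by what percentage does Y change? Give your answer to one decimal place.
224.2%

For Y = 27X^3:
If X → X(1 + 0.48)
Then Y → Y · (1 + 0.48)^3
     ≈ Y · 3.2418

Percentage change = ((1 + 0.48)^3 − 1) × 100% ≈ 224.2%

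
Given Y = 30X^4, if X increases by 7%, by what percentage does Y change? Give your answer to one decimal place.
31.1%

For Y = 30X^4:
If X → X(1 + 0.07)
Then Y → Y · (1 + 0.07)^4
     ≈ Y · 1.3108

Percentage change = ((1 + 0.07)^4 − 1) × 100% ≈ 31.1%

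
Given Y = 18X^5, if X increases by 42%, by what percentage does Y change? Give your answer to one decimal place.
477.4%

For Y = 18X^5:
If X → X(1 + 0.42)
Then Y → Y · (1 + 0.42)^5
     ≈ Y · 5.7735

Percentage change = ((1 + 0.42)^5 − 1) × 100% ≈ 477.4%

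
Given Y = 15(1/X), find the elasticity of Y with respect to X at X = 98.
Elasticity = -1

Elasticity = (dY/dX) · (X/Y)

dY/dX = -15/X²
At X = 98: dY/dX = -15/9604, Y = 15/98

Elasticity = (-15/9604) · (98 / (15/98)) = -1

Interpretation: for a small percentage change in X, the percentage change in Y is approximately -1.00 times as large.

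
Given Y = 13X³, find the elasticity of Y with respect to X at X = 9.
Elasticity = 3

Elasticity = (dY/dX) · (X/Y)

dY/dX = 39·X²
At X = 9: dY/dX = 3159, Y = 9477

Elasticity = 3159 · (9 / 9477) = 3

Interpretation: for a small percentage change in X, the percentage change in Y is approximately 3.00 times as large.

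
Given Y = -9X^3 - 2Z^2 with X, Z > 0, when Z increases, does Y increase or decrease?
Y decreases

Taking the partial derivative:
∂Y/∂Z = -4Z

∂Y/∂Z = -4Z < 0 (assuming positive values)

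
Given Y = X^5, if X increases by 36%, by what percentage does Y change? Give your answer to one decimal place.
365.3%

For Y = X^5:
If X → X(1 + 0.36)
Then Y → Y · (1 + 0.36)^5
     ≈ Y · 4.6526

Percentage change = ((1 + 0.36)^5 − 1) × 100% ≈ 365.3%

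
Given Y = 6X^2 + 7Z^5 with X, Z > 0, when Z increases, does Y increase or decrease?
Y increases

Taking the partial derivative:
∂Y/∂Z = 35Z^4

∂Y/∂Z = 35Z^4 > 0 (assuming positive values)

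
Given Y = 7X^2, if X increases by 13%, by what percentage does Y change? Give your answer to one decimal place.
27.7%

For Y = 7X^2:
If X → X(1 + 0.13)
Then Y → Y · (1 + 0.13)^2
     = Y · 1.2769

Percentage change = ((1 + 0.13)^2 − 1) × 100% ≈ 27.7%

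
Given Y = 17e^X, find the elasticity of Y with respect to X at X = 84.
Elasticity = 84

Elasticity = (dY/dX) · (X/Y)

dY/dX = 17·e^X
At X = 84: dY/dX = 17·e^84, Y = 17·e^84

Elasticity = (17·e^84) · (84 / (17·e^84)) = 84

Interpretation: for a small percentage change in X, the percentage change in Y is approximately 84.00 times as large.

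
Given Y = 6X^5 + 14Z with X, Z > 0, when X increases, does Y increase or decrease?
Y increases

Taking the partial derivative:
∂Y/∂X = 30X^4

∂Y/∂X = 30X^4 > 0 (assuming positive values)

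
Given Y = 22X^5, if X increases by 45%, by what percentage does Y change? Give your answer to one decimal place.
541.0%

For Y = 22X^5:
If X → X(1 + 0.45)
Then Y → Y · (1 + 0.45)^5
     ≈ Y · 6.4097

Percentage change = ((1 + 0.45)^5 − 1) × 100% ≈ 541.0%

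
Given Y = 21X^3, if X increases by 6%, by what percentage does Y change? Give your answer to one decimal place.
19.1%

For Y = 21X^3:
If X → X(1 + 0.06)
Then Y → Y · (1 + 0.06)^3
     ≈ Y · 1.1910

Percentage change = ((1 + 0.06)^3 − 1) × 100% ≈ 19.1%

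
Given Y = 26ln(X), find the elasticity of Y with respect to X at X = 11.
Elasticity = 1/ln(11) ≈ 0.4170

Elasticity = (dY/dX) · (X/Y)

dY/dX = 26/X
At X = 11: dY/dX = 26/11, Y = 26·ln(11)

Elasticity = (26/11) · (11 / (26·ln(11))) = 1/ln(11) ≈ 0.4170

Interpretation: for a small percentage change in X, the percentage change in Y is approximately 0.42 times as large.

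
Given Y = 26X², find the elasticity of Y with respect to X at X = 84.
Elasticity = 2

Elasticity = (dY/dX) · (X/Y)

dY/dX = 52·X
At X = 84: dY/dX = 4368, Y = 183456

Elasticity = 4368 · (84 / 183456) = 2

Interpretation: for a small percentage change in X, the percentage change in Y is approximately 2.00 times as large.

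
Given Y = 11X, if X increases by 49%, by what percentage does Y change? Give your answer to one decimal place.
49.0%

For Y = 11X:
If X → X(1 + 0.49)
Then Y → Y · (1 + 0.49)^1
     = Y · 1.4900

Percentage change = ((1 + 0.49)^1 − 1) × 100% = 49.0%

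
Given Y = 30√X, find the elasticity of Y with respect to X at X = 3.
Elasticity = 1/2

Elasticity = (dY/dX) · (X/Y)

dY/dX = 15/√X
At X = 3: dY/dX = 5·√3, Y = 30·√3

Elasticity = (5·√3) · (3 / (30·√3)) = 1/2

Interpretation: for a small percentage change in X, the percentage change in Y is approximately 0.50 times as large.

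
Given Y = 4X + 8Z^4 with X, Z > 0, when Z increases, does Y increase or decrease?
Y increases

Taking the partial derivative:
∂Y/∂Z = 32Z^3

∂Y/∂Z = 32Z^3 > 0 (assuming positive values)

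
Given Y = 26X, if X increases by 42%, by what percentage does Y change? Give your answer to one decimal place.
42.0%

For Y = 26X:
If X → X(1 + 0.42)
Then Y → Y · (1 + 0.42)^1
     = Y · 1.4200

Percentage change = ((1 + 0.42)^1 − 1) × 100% = 42.0%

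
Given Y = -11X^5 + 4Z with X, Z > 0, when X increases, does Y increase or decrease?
Y decreases

Taking the partial derivative:
∂Y/∂X = -55X^4

∂Y/∂X = -55X^4 < 0 (assuming positive values)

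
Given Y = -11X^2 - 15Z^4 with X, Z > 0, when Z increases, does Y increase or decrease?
Y decreases

Taking the partial derivative:
∂Y/∂Z = -60Z^3

∂Y/∂Z = -60Z^3 < 0 (assuming positive values)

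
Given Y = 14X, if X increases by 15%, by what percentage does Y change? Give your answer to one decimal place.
15.0%

For Y = 14X:
If X → X(1 + 0.15)
Then Y → Y · (1 + 0.15)^1
     = Y · 1.1500

Percentage change = ((1 + 0.15)^1 − 1) × 100% = 15.0%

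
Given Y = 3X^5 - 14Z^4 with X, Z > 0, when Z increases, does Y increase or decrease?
Y decreases

Taking the partial derivative:
∂Y/∂Z = -56Z^3

∂Y/∂Z = -56Z^3 < 0 (assuming positive values)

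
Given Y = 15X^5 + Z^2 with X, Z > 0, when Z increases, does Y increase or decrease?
Y increases

Taking the partial derivative:
∂Y/∂Z = 2Z

∂Y/∂Z = 2Z > 0 (assuming positive values)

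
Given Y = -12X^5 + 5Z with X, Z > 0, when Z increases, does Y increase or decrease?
Y increases

Taking the partial derivative:
∂Y/∂Z = 5

∂Y/∂Z = 5 > 0 (assuming positive values)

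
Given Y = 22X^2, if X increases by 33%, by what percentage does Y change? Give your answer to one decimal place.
76.9%

For Y = 22X^2:
If X → X(1 + 0.33)
Then Y → Y · (1 + 0.33)^2
     = Y · 1.7689

Percentage change = ((1 + 0.33)^2 − 1) × 100% ≈ 76.9%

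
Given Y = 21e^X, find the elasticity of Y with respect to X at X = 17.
Elasticity = 17

Elasticity = (dY/dX) · (X/Y)

dY/dX = 21·e^X
At X = 17: dY/dX = 21·e^17, Y = 21·e^17

Elasticity = (21·e^17) · (17 / (21·e^17)) = 17

Interpretation: for a small percentage change in X, the percentage change in Y is approximately 17.00 times as large.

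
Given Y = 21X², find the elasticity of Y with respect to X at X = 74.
Elasticity = 2

Elasticity = (dY/dX) · (X/Y)

dY/dX = 42·X
At X = 74: dY/dX = 3108, Y = 114996

Elasticity = 3108 · (74 / 114996) = 2

Interpretation: for a small percentage change in X, the percentage change in Y is approximately 2.00 times as large.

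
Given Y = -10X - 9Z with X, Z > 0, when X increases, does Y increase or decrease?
Y decreases

Taking the partial derivative:
∂Y/∂X = -10

∂Y/∂X = -10 < 0 (assuming positive values)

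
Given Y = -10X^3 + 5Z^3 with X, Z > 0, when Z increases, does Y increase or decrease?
Y increases

Taking the partial derivative:
∂Y/∂Z = 15Z^2

∂Y/∂Z = 15Z^2 > 0 (assuming positive values)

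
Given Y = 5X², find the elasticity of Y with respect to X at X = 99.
Elasticity = 2

Elasticity = (dY/dX) · (X/Y)

dY/dX = 10·X
At X = 99: dY/dX = 990, Y = 49005

Elasticity = 990 · (99 / 49005) = 2

Interpretation: for a small percentage change in X, the percentage change in Y is approximately 2.00 times as large.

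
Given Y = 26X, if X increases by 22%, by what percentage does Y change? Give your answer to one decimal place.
22.0%

For Y = 26X:
If X → X(1 + 0.22)
Then Y → Y · (1 + 0.22)^1
     = Y · 1.2200

Percentage change = ((1 + 0.22)^1 − 1) × 100% = 22.0%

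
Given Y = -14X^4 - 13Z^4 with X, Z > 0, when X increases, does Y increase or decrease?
Y decreases

Taking the partial derivative:
∂Y/∂X = -56X^3

∂Y/∂X = -56X^3 < 0 (assuming positive values)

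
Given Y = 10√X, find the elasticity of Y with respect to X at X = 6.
Elasticity = 1/2

Elasticity = (dY/dX) · (X/Y)

dY/dX = 5/√X
At X = 6: dY/dX = 5·√6/6, Y = 10·√6

Elasticity = (5·√6/6) · (6 / (10·√6)) = 1/2

Interpretation: for a small percentage change in X, the percentage change in Y is approximately 0.50 times as large.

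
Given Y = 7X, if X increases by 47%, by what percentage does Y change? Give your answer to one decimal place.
47.0%

For Y = 7X:
If X → X(1 + 0.47)
Then Y → Y · (1 + 0.47)^1
     = Y · 1.4700

Percentage change = ((1 + 0.47)^1 − 1) × 100% = 47.0%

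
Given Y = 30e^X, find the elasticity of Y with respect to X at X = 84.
Elasticity = 84

Elasticity = (dY/dX) · (X/Y)

dY/dX = 30·e^X
At X = 84: dY/dX = 30·e^84, Y = 30·e^84

Elasticity = (30·e^84) · (84 / (30·e^84)) = 84

Interpretation: for a small percentage change in X, the percentage change in Y is approximately 84.00 times as large.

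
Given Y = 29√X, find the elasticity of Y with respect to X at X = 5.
Elasticity = 1/2

Elasticity = (dY/dX) · (X/Y)

dY/dX = 29/(2·√X)
At X = 5: dY/dX = 29·√5/10, Y = 29·√5

Elasticity = (29·√5/10) · (5 / (29·√5)) = 1/2

Interpretation: for a small percentage change in X, the percentage change in Y is approximately 0.50 times as large.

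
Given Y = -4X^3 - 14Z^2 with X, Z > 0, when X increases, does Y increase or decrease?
Y decreases

Taking the partial derivative:
∂Y/∂X = -12X^2

∂Y/∂X = -12X^2 < 0 (assuming positive values)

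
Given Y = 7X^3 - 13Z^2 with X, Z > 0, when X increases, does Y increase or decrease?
Y increases

Taking the partial derivative:
∂Y/∂X = 21X^2

∂Y/∂X = 21X^2 > 0 (assuming positive values)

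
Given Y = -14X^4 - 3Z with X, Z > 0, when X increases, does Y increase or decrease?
Y decreases

Taking the partial derivative:
∂Y/∂X = -56X^3

∂Y/∂X = -56X^3 < 0 (assuming positive values)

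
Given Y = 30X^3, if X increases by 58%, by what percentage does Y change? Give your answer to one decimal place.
294.4%

For Y = 30X^3:
If X → X(1 + 0.58)
Then Y → Y · (1 + 0.58)^3
     ≈ Y · 3.9443

Percentage change = ((1 + 0.58)^3 − 1) × 100% ≈ 294.4%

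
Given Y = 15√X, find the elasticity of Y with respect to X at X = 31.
Elasticity = 1/2

Elasticity = (dY/dX) · (X/Y)

dY/dX = 15/(2·√X)
At X = 31: dY/dX = 15·√31/62, Y = 15·√31

Elasticity = (15·√31/62) · (31 / (15·√31)) = 1/2

Interpretation: for a small percentage change in X, the percentage change in Y is approximately 0.50 times as large.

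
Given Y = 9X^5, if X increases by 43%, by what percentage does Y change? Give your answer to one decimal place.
498.0%

For Y = 9X^5:
If X → X(1 + 0.43)
Then Y → Y · (1 + 0.43)^5
     ≈ Y · 5.9797

Percentage change = ((1 + 0.43)^5 − 1) × 100% ≈ 498.0%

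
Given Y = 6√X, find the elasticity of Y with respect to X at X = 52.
Elasticity = 1/2

Elasticity = (dY/dX) · (X/Y)

dY/dX = 3/√X
At X = 52: dY/dX = 3·√13/26, Y = 12·√13

Elasticity = (3·√13/26) · (52 / (12·√13)) = 1/2

Interpretation: for a small percentage change in X, the percentage change in Y is approximately 0.50 times as large.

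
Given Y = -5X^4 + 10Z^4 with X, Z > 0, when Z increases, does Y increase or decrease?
Y increases

Taking the partial derivative:
∂Y/∂Z = 40Z^3

∂Y/∂Z = 40Z^3 > 0 (assuming positive values)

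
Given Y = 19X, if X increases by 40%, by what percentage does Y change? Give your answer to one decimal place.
40.0%

For Y = 19X:
If X → X(1 + 0.4)
Then Y → Y · (1 + 0.4)^1
     = Y · 1.4000

Percentage change = ((1 + 0.4)^1 − 1) × 100% = 40.0%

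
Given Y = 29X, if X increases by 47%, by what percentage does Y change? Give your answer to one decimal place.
47.0%

For Y = 29X:
If X → X(1 + 0.47)
Then Y → Y · (1 + 0.47)^1
     = Y · 1.4700

Percentage change = ((1 + 0.47)^1 − 1) × 100% = 47.0%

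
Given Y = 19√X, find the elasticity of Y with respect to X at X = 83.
Elasticity = 1/2

Elasticity = (dY/dX) · (X/Y)

dY/dX = 19/(2·√X)
At X = 83: dY/dX = 19·√83/166, Y = 19·√83

Elasticity = (19·√83/166) · (83 / (19·√83)) = 1/2

Interpretation: for a small percentage change in X, the percentage change in Y is approximately 0.50 times as large.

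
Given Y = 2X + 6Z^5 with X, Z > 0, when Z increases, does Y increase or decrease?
Y increases

Taking the partial derivative:
∂Y/∂Z = 30Z^4

∂Y/∂Z = 30Z^4 > 0 (assuming positive values)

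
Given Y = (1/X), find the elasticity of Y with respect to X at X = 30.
Elasticity = -1

Elasticity = (dY/dX) · (X/Y)

dY/dX = -1/X²
At X = 30: dY/dX = -1/900, Y = 1/30

Elasticity = (-1/900) · (30 / (1/30)) = -1

Interpretation: for a small percentage change in X, the percentage change in Y is approximately -1.00 times as large.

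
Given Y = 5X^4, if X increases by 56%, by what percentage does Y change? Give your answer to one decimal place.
492.2%

For Y = 5X^4:
If X → X(1 + 0.56)
Then Y → Y · (1 + 0.56)^4
     ≈ Y · 5.9224

Percentage change = ((1 + 0.56)^4 − 1) × 100% ≈ 492.2%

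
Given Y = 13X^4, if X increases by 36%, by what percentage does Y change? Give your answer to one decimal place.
242.1%

For Y = 13X^4:
If X → X(1 + 0.36)
Then Y → Y · (1 + 0.36)^4
     ≈ Y · 3.4210

Percentage change = ((1 + 0.36)^4 − 1) × 100% ≈ 242.1%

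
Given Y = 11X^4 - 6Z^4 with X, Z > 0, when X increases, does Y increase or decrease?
Y increases

Taking the partial derivative:
∂Y/∂X = 44X^3

∂Y/∂X = 44X^3 > 0 (assuming positive values)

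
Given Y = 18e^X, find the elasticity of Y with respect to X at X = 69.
Elasticity = 69

Elasticity = (dY/dX) · (X/Y)

dY/dX = 18·e^X
At X = 69: dY/dX = 18·e^69, Y = 18·e^69

Elasticity = (18·e^69) · (69 / (18·e^69)) = 69

Interpretation: for a small percentage change in X, the percentage change in Y is approximately 69.00 times as large.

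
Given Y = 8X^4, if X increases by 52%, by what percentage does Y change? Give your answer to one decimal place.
433.8%

For Y = 8X^4:
If X → X(1 + 0.52)
Then Y → Y · (1 + 0.52)^4
     ≈ Y · 5.3379

Percentage change = ((1 + 0.52)^4 − 1) × 100% ≈ 433.8%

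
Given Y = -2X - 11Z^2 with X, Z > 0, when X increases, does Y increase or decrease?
Y decreases

Taking the partial derivative:
∂Y/∂X = -2

∂Y/∂X = -2 < 0 (assuming positive values)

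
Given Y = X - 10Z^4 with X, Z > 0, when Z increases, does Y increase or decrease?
Y decreases

Taking the partial derivative:
∂Y/∂Z = -40Z^3

∂Y/∂Z = -40Z^3 < 0 (assuming positive values)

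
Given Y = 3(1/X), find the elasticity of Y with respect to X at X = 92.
Elasticity = -1

Elasticity = (dY/dX) · (X/Y)

dY/dX = -3/X²
At X = 92: dY/dX = -3/8464, Y = 3/92

Elasticity = (-3/8464) · (92 / (3/92)) = -1

Interpretation: for a small percentage change in X, the percentage change in Y is approximately -1.00 times as large.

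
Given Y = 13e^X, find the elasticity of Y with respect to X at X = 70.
Elasticity = 70

Elasticity = (dY/dX) · (X/Y)

dY/dX = 13·e^X
At X = 70: dY/dX = 13·e^70, Y = 13·e^70

Elasticity = (13·e^70) · (70 / (13·e^70)) = 70

Interpretation: for a small percentage change in X, the percentage change in Y is approximately 70.00 times as large.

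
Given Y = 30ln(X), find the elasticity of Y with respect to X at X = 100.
Elasticity = 1/ln(100) ≈ 0.2171

Elasticity = (dY/dX) · (X/Y)

dY/dX = 30/X
At X = 100: dY/dX = 3/10, Y = 30·ln(100)

Elasticity = (3/10) · (100 / (30·ln(100))) = 1/ln(100) ≈ 0.2171

Interpretation: for a small percentage change in X, the percentage change in Y is approximately 0.22 times as large.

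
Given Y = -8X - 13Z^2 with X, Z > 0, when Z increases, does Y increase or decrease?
Y decreases

Taking the partial derivative:
∂Y/∂Z = -26Z

∂Y/∂Z = -26Z < 0 (assuming positive values)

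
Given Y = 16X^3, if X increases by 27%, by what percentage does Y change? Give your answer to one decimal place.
104.8%

For Y = 16X^3:
If X → X(1 + 0.27)
Then Y → Y · (1 + 0.27)^3
     ≈ Y · 2.0484

Percentage change = ((1 + 0.27)^3 − 1) × 100% ≈ 104.8%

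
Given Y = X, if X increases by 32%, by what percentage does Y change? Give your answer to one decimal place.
32.0%

For Y = X:
If X → X(1 + 0.32)
Then Y → Y · (1 + 0.32)^1
     = Y · 1.3200

Percentage change = ((1 + 0.32)^1 − 1) × 100% = 32.0%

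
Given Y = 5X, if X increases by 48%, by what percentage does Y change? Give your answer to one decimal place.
48.0%

For Y = 5X:
If X → X(1 + 0.48)
Then Y → Y · (1 + 0.48)^1
     = Y · 1.4800

Percentage change = ((1 + 0.48)^1 − 1) × 100% = 48.0%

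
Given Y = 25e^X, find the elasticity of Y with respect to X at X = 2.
Elasticity = 2

Elasticity = (dY/dX) · (X/Y)

dY/dX = 25·e^X
At X = 2: dY/dX = 25·e^2, Y = 25·e^2

Elasticity = (25·e^2) · (2 / (25·e^2)) = 2

Interpretation: for a small percentage change in X, the percentage change in Y is approximately 2.00 times as large.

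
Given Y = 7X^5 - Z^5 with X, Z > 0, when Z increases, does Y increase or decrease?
Y decreases

Taking the partial derivative:
∂Y/∂Z = -5Z^4

∂Y/∂Z = -5Z^4 < 0 (assuming positive values)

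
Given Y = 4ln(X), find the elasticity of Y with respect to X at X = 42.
Elasticity = 1/ln(42) ≈ 0.2675

Elasticity = (dY/dX) · (X/Y)

dY/dX = 4/X
At X = 42: dY/dX = 2/21, Y = 4·ln(42)

Elasticity = (2/21) · (42 / (4·ln(42))) = 1/ln(42) ≈ 0.2675

Interpretation: for a small percentage change in X, the percentage change in Y is approximately 0.27 times as large.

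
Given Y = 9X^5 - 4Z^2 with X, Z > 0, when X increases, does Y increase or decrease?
Y increases

Taking the partial derivative:
∂Y/∂X = 45X^4

∂Y/∂X = 45X^4 > 0 (assuming positive values)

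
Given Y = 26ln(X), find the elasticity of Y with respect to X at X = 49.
Elasticity = 1/ln(49) ≈ 0.2569

Elasticity = (dY/dX) · (X/Y)

dY/dX = 26/X
At X = 49: dY/dX = 26/49, Y = 26·ln(49)

Elasticity = (26/49) · (49 / (26·ln(49))) = 1/ln(49) ≈ 0.2569

Interpretation: for a small percentage change in X, the percentage change in Y is approximately 0.26 times as large.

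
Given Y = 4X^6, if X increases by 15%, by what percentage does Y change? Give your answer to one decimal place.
131.3%

For Y = 4X^6:
If X → X(1 + 0.15)
Then Y → Y · (1 + 0.15)^6
     ≈ Y · 2.3131

Percentage change = ((1 + 0.15)^6 − 1) × 100% ≈ 131.3%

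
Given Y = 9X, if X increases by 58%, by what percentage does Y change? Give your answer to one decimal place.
58.0%

For Y = 9X:
If X → X(1 + 0.58)
Then Y → Y · (1 + 0.58)^1
     = Y · 1.5800

Percentage change = ((1 + 0.58)^1 − 1) × 100% = 58.0%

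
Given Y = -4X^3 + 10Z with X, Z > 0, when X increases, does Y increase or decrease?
Y decreases

Taking the partial derivative:
∂Y/∂X = -12X^2

∂Y/∂X = -12X^2 < 0 (assuming positive values)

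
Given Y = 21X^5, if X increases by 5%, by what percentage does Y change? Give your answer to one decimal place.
27.6%

For Y = 21X^5:
If X → X(1 + 0.05)
Then Y → Y · (1 + 0.05)^5
     ≈ Y · 1.2763

Percentage change = ((1 + 0.05)^5 − 1) × 100% ≈ 27.6%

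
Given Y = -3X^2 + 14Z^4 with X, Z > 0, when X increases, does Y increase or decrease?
Y decreases

Taking the partial derivative:
∂Y/∂X = -6X

∂Y/∂X = -6X < 0 (assuming positive values)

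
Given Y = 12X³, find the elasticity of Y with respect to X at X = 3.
Elasticity = 3

Elasticity = (dY/dX) · (X/Y)

dY/dX = 36·X²
At X = 3: dY/dX = 324, Y = 324

Elasticity = 324 · (3 / 324) = 3

Interpretation: for a small percentage change in X, the percentage change in Y is approximately 3.00 times as large.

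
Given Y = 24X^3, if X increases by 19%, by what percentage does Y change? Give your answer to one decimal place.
68.5%

For Y = 24X^3:
If X → X(1 + 0.19)
Then Y → Y · (1 + 0.19)^3
     ≈ Y · 1.6852

Percentage change = ((1 + 0.19)^3 − 1) × 100% ≈ 68.5%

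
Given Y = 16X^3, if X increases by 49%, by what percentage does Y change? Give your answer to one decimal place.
230.8%

For Y = 16X^3:
If X → X(1 + 0.49)
Then Y → Y · (1 + 0.49)^3
     ≈ Y · 3.3079

Percentage change = ((1 + 0.49)^3 − 1) × 100% ≈ 230.8%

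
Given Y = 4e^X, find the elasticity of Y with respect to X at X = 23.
Elasticity = 23

Elasticity = (dY/dX) · (X/Y)

dY/dX = 4·e^X
At X = 23: dY/dX = 4·e^23, Y = 4·e^23

Elasticity = (4·e^23) · (23 / (4·e^23)) = 23

Interpretation: for a small percentage change in X, the percentage change in Y is approximately 23.00 times as large.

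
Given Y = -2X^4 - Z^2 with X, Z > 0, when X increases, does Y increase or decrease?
Y decreases

Taking the partial derivative:
∂Y/∂X = -8X^3

∂Y/∂X = -8X^3 < 0 (assuming positive values)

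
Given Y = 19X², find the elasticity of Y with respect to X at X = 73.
Elasticity = 2

Elasticity = (dY/dX) · (X/Y)

dY/dX = 38·X
At X = 73: dY/dX = 2774, Y = 101251

Elasticity = 2774 · (73 / 101251) = 2

Interpretation: for a small percentage change in X, the percentage change in Y is approximately 2.00 times as large.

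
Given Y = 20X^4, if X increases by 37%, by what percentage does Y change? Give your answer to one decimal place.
252.3%

For Y = 20X^4:
If X → X(1 + 0.37)
Then Y → Y · (1 + 0.37)^4
     ≈ Y · 3.5228

Percentage change = ((1 + 0.37)^4 − 1) × 100% ≈ 252.3%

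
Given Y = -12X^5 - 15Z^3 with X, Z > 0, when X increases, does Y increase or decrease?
Y decreases

Taking the partial derivative:
∂Y/∂X = -60X^4

∂Y/∂X = -60X^4 < 0 (assuming positive values)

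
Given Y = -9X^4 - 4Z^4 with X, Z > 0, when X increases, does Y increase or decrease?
Y decreases

Taking the partial derivative:
∂Y/∂X = -36X^3

∂Y/∂X = -36X^3 < 0 (assuming positive values)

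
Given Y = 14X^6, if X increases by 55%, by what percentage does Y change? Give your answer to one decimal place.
1286.7%

For Y = 14X^6:
If X → X(1 + 0.55)
Then Y → Y · (1 + 0.55)^6
     ≈ Y · 13.8672

Percentage change = ((1 + 0.55)^6 − 1) × 100% ≈ 1286.7%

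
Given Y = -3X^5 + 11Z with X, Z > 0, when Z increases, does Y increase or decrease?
Y increases

Taking the partial derivative:
∂Y/∂Z = 11

∂Y/∂Z = 11 > 0 (assuming positive values)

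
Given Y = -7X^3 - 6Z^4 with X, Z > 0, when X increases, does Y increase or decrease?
Y decreases

Taking the partial derivative:
∂Y/∂X = -21X^2

∂Y/∂X = -21X^2 < 0 (assuming positive values)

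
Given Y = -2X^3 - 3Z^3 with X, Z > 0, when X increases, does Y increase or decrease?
Y decreases

Taking the partial derivative:
∂Y/∂X = -6X^2

∂Y/∂X = -6X^2 < 0 (assuming positive values)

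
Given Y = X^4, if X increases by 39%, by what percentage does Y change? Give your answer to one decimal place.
273.3%

For Y = X^4:
If X → X(1 + 0.39)
Then Y → Y · (1 + 0.39)^4
     ≈ Y · 3.7330

Percentage change = ((1 + 0.39)^4 − 1) × 100% ≈ 273.3%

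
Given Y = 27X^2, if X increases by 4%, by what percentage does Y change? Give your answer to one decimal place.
8.2%

For Y = 27X^2:
If X → X(1 + 0.04)
Then Y → Y · (1 + 0.04)^2
     = Y · 1.0816

Percentage change = ((1 + 0.04)^2 − 1) × 100% ≈ 8.2%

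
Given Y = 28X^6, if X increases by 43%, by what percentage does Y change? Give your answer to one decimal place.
755.1%

For Y = 28X^6:
If X → X(1 + 0.43)
Then Y → Y · (1 + 0.43)^6
     ≈ Y · 8.5510

Percentage change = ((1 + 0.43)^6 − 1) × 100% ≈ 755.1%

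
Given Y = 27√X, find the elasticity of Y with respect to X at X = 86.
Elasticity = 1/2

Elasticity = (dY/dX) · (X/Y)

dY/dX = 27/(2·√X)
At X = 86: dY/dX = 27·√86/172, Y = 27·√86

Elasticity = (27·√86/172) · (86 / (27·√86)) = 1/2

Interpretation: for a small percentage change in X, the percentage change in Y is approximately 0.50 times as large.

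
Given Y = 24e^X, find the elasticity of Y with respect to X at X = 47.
Elasticity = 47

Elasticity = (dY/dX) · (X/Y)

dY/dX = 24·e^X
At X = 47: dY/dX = 24·e^47, Y = 24·e^47

Elasticity = (24·e^47) · (47 / (24·e^47)) = 47

Interpretation: for a small percentage change in X, the percentage change in Y is approximately 47.00 times as large.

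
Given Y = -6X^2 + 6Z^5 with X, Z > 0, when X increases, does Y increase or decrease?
Y decreases

Taking the partial derivative:
∂Y/∂X = -12X

∂Y/∂X = -12X < 0 (assuming positive values)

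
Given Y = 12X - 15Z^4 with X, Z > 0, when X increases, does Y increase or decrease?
Y increases

Taking the partial derivative:
∂Y/∂X = 12

∂Y/∂X = 12 > 0 (assuming positive values)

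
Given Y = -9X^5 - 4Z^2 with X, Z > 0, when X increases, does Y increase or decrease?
Y decreases

Taking the partial derivative:
∂Y/∂X = -45X^4

∂Y/∂X = -45X^4 < 0 (assuming positive values)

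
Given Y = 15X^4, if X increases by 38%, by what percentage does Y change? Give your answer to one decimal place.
262.7%

For Y = 15X^4:
If X → X(1 + 0.38)
Then Y → Y · (1 + 0.38)^4
     ≈ Y · 3.6267

Percentage change = ((1 + 0.38)^4 − 1) × 100% ≈ 262.7%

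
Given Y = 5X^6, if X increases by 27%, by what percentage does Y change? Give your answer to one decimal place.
319.6%

For Y = 5X^6:
If X → X(1 + 0.27)
Then Y → Y · (1 + 0.27)^6
     ≈ Y · 4.1959

Percentage change = ((1 + 0.27)^6 − 1) × 100% ≈ 319.6%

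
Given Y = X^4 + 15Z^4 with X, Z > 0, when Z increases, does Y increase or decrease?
Y increases

Taking the partial derivative:
∂Y/∂Z = 60Z^3

∂Y/∂Z = 60Z^3 > 0 (assuming positive values)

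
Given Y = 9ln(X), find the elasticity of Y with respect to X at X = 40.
Elasticity = 1/ln(40) ≈ 0.2711

Elasticity = (dY/dX) · (X/Y)

dY/dX = 9/X
At X = 40: dY/dX = 9/40, Y = 9·ln(40)

Elasticity = (9/40) · (40 / (9·ln(40))) = 1/ln(40) ≈ 0.2711

Interpretation: for a small percentage change in X, the percentage change in Y is approximately 0.27 times as large.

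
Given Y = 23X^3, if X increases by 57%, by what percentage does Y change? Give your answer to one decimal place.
287.0%

For Y = 23X^3:
If X → X(1 + 0.57)
Then Y → Y · (1 + 0.57)^3
     ≈ Y · 3.8699

Percentage change = ((1 + 0.57)^3 − 1) × 100% ≈ 287.0%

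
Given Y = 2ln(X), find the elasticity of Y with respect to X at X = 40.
Elasticity = 1/ln(40) ≈ 0.2711

Elasticity = (dY/dX) · (X/Y)

dY/dX = 2/X
At X = 40: dY/dX = 1/20, Y = 2·ln(40)

Elasticity = (1/20) · (40 / (2·ln(40))) = 1/ln(40) ≈ 0.2711

Interpretation: for a small percentage change in X, the percentage change in Y is approximately 0.27 times as large.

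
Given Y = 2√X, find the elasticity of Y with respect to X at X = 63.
Elasticity = 1/2

Elasticity = (dY/dX) · (X/Y)

dY/dX = 1/√X
At X = 63: dY/dX = √7/21, Y = 6·√7

Elasticity = (√7/21) · (63 / (6·√7)) = 1/2

Interpretation: for a small percentage change in X, the percentage change in Y is approximately 0.50 times as large.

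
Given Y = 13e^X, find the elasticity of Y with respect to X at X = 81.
Elasticity = 81

Elasticity = (dY/dX) · (X/Y)

dY/dX = 13·e^X
At X = 81: dY/dX = 13·e^81, Y = 13·e^81

Elasticity = (13·e^81) · (81 / (13·e^81)) = 81

Interpretation: for a small percentage change in X, the percentage change in Y is approximately 81.00 times as large.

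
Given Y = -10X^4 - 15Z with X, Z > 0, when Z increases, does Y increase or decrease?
Y decreases

Taking the partial derivative:
∂Y/∂Z = -15

∂Y/∂Z = -15 < 0 (assuming positive values)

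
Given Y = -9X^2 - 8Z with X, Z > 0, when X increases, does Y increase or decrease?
Y decreases

Taking the partial derivative:
∂Y/∂X = -18X

∂Y/∂X = -18X < 0 (assuming positive values)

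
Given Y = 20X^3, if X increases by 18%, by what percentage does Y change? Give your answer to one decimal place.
64.3%

For Y = 20X^3:
If X → X(1 + 0.18)
Then Y → Y · (1 + 0.18)^3
     ≈ Y · 1.6430

Percentage change = ((1 + 0.18)^3 − 1) × 100% ≈ 64.3%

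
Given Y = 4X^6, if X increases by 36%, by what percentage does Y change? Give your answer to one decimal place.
532.8%

For Y = 4X^6:
If X → X(1 + 0.36)
Then Y → Y · (1 + 0.36)^6
     ≈ Y · 6.3275

Percentage change = ((1 + 0.36)^6 − 1) × 100% ≈ 532.8%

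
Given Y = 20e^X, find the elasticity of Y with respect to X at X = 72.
Elasticity = 72

Elasticity = (dY/dX) · (X/Y)

dY/dX = 20·e^X
At X = 72: dY/dX = 20·e^72, Y = 20·e^72

Elasticity = (20·e^72) · (72 / (20·e^72)) = 72

Interpretation: for a small percentage change in X, the percentage change in Y is approximately 72.00 times as large.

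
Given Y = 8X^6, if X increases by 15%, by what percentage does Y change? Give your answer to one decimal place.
131.3%

For Y = 8X^6:
If X → X(1 + 0.15)
Then Y → Y · (1 + 0.15)^6
     ≈ Y · 2.3131

Percentage change = ((1 + 0.15)^6 − 1) × 100% ≈ 131.3%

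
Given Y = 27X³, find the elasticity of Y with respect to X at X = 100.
Elasticity = 3

Elasticity = (dY/dX) · (X/Y)

dY/dX = 81·X²
At X = 100: dY/dX = 810000, Y = 27000000

Elasticity = 810000 · (100 / 27000000) = 3

Interpretation: for a small percentage change in X, the percentage change in Y is approximately 3.00 times as large.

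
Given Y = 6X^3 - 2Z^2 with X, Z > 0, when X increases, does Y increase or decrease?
Y increases

Taking the partial derivative:
∂Y/∂X = 18X^2

∂Y/∂X = 18X^2 > 0 (assuming positive values)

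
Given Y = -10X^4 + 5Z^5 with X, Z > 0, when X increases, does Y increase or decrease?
Y decreases

Taking the partial derivative:
∂Y/∂X = -40X^3

∂Y/∂X = -40X^3 < 0 (assuming positive values)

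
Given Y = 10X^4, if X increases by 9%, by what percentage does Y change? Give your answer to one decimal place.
41.2%

For Y = 10X^4:
If X → X(1 + 0.09)
Then Y → Y · (1 + 0.09)^4
     ≈ Y · 1.4116

Percentage change = ((1 + 0.09)^4 − 1) × 100% ≈ 41.2%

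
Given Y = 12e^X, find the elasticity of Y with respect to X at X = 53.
Elasticity = 53

Elasticity = (dY/dX) · (X/Y)

dY/dX = 12·e^X
At X = 53: dY/dX = 12·e^53, Y = 12·e^53

Elasticity = (12·e^53) · (53 / (12·e^53)) = 53

Interpretation: for a small percentage change in X, the percentage change in Y is approximately 53.00 times as large.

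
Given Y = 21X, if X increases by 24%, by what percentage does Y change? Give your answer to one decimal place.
24.0%

For Y = 21X:
If X → X(1 + 0.24)
Then Y → Y · (1 + 0.24)^1
     = Y · 1.2400

Percentage change = ((1 + 0.24)^1 − 1) × 100% = 24.0%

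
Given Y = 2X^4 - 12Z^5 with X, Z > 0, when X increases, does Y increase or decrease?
Y increases

Taking the partial derivative:
∂Y/∂X = 8X^3

∂Y/∂X = 8X^3 > 0 (assuming positive values)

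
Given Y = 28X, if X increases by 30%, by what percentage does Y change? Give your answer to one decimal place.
30.0%

For Y = 28X:
If X → X(1 + 0.3)
Then Y → Y · (1 + 0.3)^1
     = Y · 1.3000

Percentage change = ((1 + 0.3)^1 − 1) × 100% = 30.0%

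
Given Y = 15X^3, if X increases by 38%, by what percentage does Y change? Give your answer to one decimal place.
162.8%

For Y = 15X^3:
If X → X(1 + 0.38)
Then Y → Y · (1 + 0.38)^3
     ≈ Y · 2.6281

Percentage change = ((1 + 0.38)^3 − 1) × 100% ≈ 162.8%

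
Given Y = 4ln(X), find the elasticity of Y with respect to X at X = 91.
Elasticity = 1/ln(91) ≈ 0.2217

Elasticity = (dY/dX) · (X/Y)

dY/dX = 4/X
At X = 91: dY/dX = 4/91, Y = 4·ln(91)

Elasticity = (4/91) · (91 / (4·ln(91))) = 1/ln(91) ≈ 0.2217

Interpretation: for a small percentage change in X, the percentage change in Y is approximately 0.22 times as large.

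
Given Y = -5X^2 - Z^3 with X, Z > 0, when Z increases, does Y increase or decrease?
Y decreases

Taking the partial derivative:
∂Y/∂Z = -3Z^2

∂Y/∂Z = -3Z^2 < 0 (assuming positive values)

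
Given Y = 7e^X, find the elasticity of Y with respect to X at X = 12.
Elasticity = 12

Elasticity = (dY/dX) · (X/Y)

dY/dX = 7·e^X
At X = 12: dY/dX = 7·e^12, Y = 7·e^12

Elasticity = (7·e^12) · (12 / (7·e^12)) = 12

Interpretation: for a small percentage change in X, the percentage change in Y is approximately 12.00 times as large.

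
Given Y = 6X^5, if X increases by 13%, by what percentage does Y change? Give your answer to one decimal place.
84.2%

For Y = 6X^5:
If X → X(1 + 0.13)
Then Y → Y · (1 + 0.13)^5
     ≈ Y · 1.8424

Percentage change = ((1 + 0.13)^5 − 1) × 100% ≈ 84.2%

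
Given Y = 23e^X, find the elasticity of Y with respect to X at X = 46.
Elasticity = 46

Elasticity = (dY/dX) · (X/Y)

dY/dX = 23·e^X
At X = 46: dY/dX = 23·e^46, Y = 23·e^46

Elasticity = (23·e^46) · (46 / (23·e^46)) = 46

Interpretation: for a small percentage change in X, the percentage change in Y is approximately 46.00 times as large.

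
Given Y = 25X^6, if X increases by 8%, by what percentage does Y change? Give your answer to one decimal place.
58.7%

For Y = 25X^6:
If X → X(1 + 0.08)
Then Y → Y · (1 + 0.08)^6
     ≈ Y · 1.5869

Percentage change = ((1 + 0.08)^6 − 1) × 100% ≈ 58.7%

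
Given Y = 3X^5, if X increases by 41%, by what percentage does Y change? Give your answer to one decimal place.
457.3%

For Y = 3X^5:
If X → X(1 + 0.41)
Then Y → Y · (1 + 0.41)^5
     ≈ Y · 5.5731

Percentage change = ((1 + 0.41)^5 − 1) × 100% ≈ 457.3%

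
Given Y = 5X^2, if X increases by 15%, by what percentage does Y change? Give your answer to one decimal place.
32.3%

For Y = 5X^2:
If X → X(1 + 0.15)
Then Y → Y · (1 + 0.15)^2
     = Y · 1.3225

Percentage change = ((1 + 0.15)^2 − 1) × 100% ≈ 32.3%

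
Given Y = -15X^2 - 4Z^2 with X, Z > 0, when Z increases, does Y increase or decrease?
Y decreases

Taking the partial derivative:
∂Y/∂Z = -8Z

∂Y/∂Z = -8Z < 0 (assuming positive values)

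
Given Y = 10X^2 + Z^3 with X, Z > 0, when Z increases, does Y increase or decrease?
Y increases

Taking the partial derivative:
∂Y/∂Z = 3Z^2

∂Y/∂Z = 3Z^2 > 0 (assuming positive values)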